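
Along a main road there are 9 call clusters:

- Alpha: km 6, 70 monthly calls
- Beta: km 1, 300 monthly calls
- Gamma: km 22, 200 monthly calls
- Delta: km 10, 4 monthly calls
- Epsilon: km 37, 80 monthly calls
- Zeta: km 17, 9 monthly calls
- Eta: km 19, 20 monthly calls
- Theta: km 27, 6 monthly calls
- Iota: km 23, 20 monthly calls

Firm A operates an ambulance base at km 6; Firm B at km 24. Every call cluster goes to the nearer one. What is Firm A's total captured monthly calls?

374

The indifferent point is the midpoint (6+24)/2 = 15; call clusters left of it (closer to Firm A at 6) go to Firm A, those right go to Firm B.
  Beta at 1 (w=300) → Firm A
  Alpha at 6 (w=70) → Firm A
  Delta at 10 (w=4) → Firm A
  Zeta at 17 (w=9) → Firm B
  Eta at 19 (w=20) → Firm B
  Gamma at 22 (w=200) → Firm B
  Iota at 23 (w=20) → Firm B
  Theta at 27 (w=6) → Firm B
  Epsilon at 37 (w=80) → Firm B
Firm A captures 374; Firm B captures 335.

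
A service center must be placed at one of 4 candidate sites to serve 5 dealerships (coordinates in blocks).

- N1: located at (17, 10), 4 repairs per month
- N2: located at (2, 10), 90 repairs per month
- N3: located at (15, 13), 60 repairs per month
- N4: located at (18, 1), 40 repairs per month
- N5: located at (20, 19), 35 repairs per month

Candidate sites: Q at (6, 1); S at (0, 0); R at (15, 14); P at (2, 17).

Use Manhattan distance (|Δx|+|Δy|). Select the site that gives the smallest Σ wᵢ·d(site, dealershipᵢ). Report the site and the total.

Total weighted distance at each candidate:
  Q (6, 1): total = 4110
  S (0, 0): total = 4993
  R (15, 14): total = 2604
  P (2, 17): total = 3718
Minimum is at R with total 2604 blocks.

R, total 2604 blocks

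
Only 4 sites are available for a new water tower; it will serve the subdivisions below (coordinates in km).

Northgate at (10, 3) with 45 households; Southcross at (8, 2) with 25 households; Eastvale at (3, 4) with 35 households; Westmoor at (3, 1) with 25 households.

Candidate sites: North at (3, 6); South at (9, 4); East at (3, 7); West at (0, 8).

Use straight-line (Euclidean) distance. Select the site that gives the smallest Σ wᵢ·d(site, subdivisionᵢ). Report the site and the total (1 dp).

South, total 497.2 km

Total weighted distance at each candidate:
  North (3, 6): total = 697.8
  South (9, 4): total = 497.2
  East (3, 7): total = 794.6
  West (0, 8): total = 1118.5
Minimum is at South with total 497.2 km.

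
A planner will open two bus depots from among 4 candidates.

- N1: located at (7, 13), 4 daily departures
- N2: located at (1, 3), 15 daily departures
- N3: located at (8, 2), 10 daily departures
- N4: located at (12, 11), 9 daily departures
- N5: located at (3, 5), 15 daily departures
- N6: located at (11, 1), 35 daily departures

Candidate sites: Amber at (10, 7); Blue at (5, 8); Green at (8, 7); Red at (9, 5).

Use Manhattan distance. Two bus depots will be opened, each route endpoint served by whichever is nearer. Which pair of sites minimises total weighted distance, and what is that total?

Evaluate every pair (each demand assigned to the nearer of the two):
  {Blue, Red}: total = 569
  {Amber, Red}: total = 580
  {Green, Red}: total = 590
  {Amber, Blue}: total = 607
  {Amber, Green}: total = 647
  {Blue, Green}: total = 675
Best pair: {Blue, Red} with total 569.

{Blue, Red}, total 569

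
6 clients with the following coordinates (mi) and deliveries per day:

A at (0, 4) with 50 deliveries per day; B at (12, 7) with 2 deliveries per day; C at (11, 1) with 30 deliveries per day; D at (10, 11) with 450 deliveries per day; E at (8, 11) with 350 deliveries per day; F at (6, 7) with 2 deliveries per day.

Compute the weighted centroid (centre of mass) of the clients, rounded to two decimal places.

The minimiser of Σwᵢ‖p−pᵢ‖² is the weighted centroid p* = (Σwᵢpᵢ)/(Σwᵢ).
Σwᵢ = 884.
Σwᵢxᵢ = 50·0 + 2·12 + 30·11 + 450·10 + 350·8 + 2·6 = 7666.
Σwᵢyᵢ = 50·4 + 2·7 + 30·1 + 450·11 + 350·11 + 2·7 = 9058.
x* = 7666/884 = 8.67, y* = 9058/884 = 10.25.

(8.67, 10.25)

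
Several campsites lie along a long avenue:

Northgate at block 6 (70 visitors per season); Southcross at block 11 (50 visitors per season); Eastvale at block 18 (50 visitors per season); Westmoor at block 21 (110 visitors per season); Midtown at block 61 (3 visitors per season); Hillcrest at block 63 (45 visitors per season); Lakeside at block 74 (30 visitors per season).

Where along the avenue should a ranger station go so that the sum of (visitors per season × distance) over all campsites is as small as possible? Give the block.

x = 21

For a sum of weighted absolute distances on a line, the optimum is the weighted median (not the mean). Total weight W = 358; half-weight = 179.
Sort by position and accumulate weight:
  block 6 (Northgate, w=70) → cum 70
  block 11 (Southcross, w=50) → cum 120
  block 18 (Eastvale, w=50) → cum 170
  block 21 (Westmoor, w=110) → cum 280  ≥ 179 → median here
  block 61 (Midtown, w=3) → cum 283
  block 63 (Hillcrest, w=45) → cum 328
  block 74 (Lakeside, w=30) → cum 358
Optimal location: block 21.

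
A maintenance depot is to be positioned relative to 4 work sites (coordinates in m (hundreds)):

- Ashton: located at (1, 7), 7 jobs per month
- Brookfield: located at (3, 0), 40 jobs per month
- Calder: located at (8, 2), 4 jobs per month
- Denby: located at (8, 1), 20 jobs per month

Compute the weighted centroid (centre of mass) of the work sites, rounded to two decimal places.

(4.49, 1.08)

The minimiser of Σwᵢ‖p−pᵢ‖² is the weighted centroid p* = (Σwᵢpᵢ)/(Σwᵢ).
Σwᵢ = 71.
Σwᵢxᵢ = 7·1 + 40·3 + 4·8 + 20·8 = 319.
Σwᵢyᵢ = 7·7 + 40·0 + 4·2 + 20·1 = 77.
x* = 319/71 = 4.49, y* = 77/71 = 1.08.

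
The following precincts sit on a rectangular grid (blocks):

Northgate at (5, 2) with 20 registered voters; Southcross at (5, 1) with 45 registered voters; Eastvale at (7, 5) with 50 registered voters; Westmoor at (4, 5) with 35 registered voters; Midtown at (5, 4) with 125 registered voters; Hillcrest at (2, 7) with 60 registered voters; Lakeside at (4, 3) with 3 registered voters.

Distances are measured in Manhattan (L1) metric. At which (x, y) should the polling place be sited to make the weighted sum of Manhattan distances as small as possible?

Manhattan distance separates: Σwᵢ(|x−xᵢ|+|y−yᵢ|) = Σwᵢ|x−xᵢ| + Σwᵢ|y−yᵢ|, so x and y are optimised independently as 1-D weighted medians.
Total weight W = 338; half = 169.
x-coordinate, sorted with cumulative weight:
  x=2 (Hillcrest, w=60) cum 60
  x=4 (Westmoor, w=35) cum 95
  x=4 (Lakeside, w=3) cum 98
  x=5 (Northgate, w=20) cum 118
  x=5 (Southcross, w=45) cum 163
  x=5 (Midtown, w=125) cum 288  ← median
  x=7 (Eastvale, w=50) cum 338
⇒ x* = 5
y-coordinate, sorted with cumulative weight:
  y=1 (Southcross, w=45) cum 45
  y=2 (Northgate, w=20) cum 65
  y=3 (Lakeside, w=3) cum 68
  y=4 (Midtown, w=125) cum 193  ← median
  y=5 (Eastvale, w=50) cum 243
  y=5 (Westmoor, w=35) cum 278
  y=7 (Hillcrest, w=60) cum 338
⇒ y* = 4

(5, 4)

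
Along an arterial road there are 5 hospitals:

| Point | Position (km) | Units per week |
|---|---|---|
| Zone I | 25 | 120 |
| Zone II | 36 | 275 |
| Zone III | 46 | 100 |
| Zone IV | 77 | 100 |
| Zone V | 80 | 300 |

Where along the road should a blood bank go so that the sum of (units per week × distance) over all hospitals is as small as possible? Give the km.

x = 46

For a sum of weighted absolute distances on a line, the optimum is the weighted median (not the mean). Total weight W = 895; half-weight = 447.5.
Sort by position and accumulate weight:
  km 25 (Zone I, w=120) → cum 120
  km 36 (Zone II, w=275) → cum 395
  km 46 (Zone III, w=100) → cum 495  ≥ 447.5 → median here
  km 77 (Zone IV, w=100) → cum 595
  km 80 (Zone V, w=300) → cum 895
Optimal location: km 46.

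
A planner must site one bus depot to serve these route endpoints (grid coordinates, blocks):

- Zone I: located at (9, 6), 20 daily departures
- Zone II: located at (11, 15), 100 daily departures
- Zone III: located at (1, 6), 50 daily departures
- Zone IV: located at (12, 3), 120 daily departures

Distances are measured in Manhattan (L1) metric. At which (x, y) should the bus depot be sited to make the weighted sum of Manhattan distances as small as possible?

(11, 6)

Manhattan distance separates: Σwᵢ(|x−xᵢ|+|y−yᵢ|) = Σwᵢ|x−xᵢ| + Σwᵢ|y−yᵢ|, so x and y are optimised independently as 1-D weighted medians.
Total weight W = 290; half = 145.
x-coordinate, sorted with cumulative weight:
  x=1 (Zone III, w=50) cum 50
  x=9 (Zone I, w=20) cum 70
  x=11 (Zone II, w=100) cum 170  ← median
  x=12 (Zone IV, w=120) cum 290
⇒ x* = 11
y-coordinate, sorted with cumulative weight:
  y=3 (Zone IV, w=120) cum 120
  y=6 (Zone I, w=20) cum 140
  y=6 (Zone III, w=50) cum 190  ← median
  y=15 (Zone II, w=100) cum 290
⇒ y* = 6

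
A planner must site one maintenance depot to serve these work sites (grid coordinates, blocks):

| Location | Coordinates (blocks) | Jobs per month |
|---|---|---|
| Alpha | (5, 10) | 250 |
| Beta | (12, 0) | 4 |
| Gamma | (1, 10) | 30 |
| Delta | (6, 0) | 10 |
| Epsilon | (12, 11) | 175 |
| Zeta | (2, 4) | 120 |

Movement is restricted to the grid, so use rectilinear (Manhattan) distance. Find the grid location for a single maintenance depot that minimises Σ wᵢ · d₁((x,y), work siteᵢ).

Manhattan distance separates: Σwᵢ(|x−xᵢ|+|y−yᵢ|) = Σwᵢ|x−xᵢ| + Σwᵢ|y−yᵢ|, so x and y are optimised independently as 1-D weighted medians.
Total weight W = 589; half = 294.5.
x-coordinate, sorted with cumulative weight:
  x=1 (Gamma, w=30) cum 30
  x=2 (Zeta, w=120) cum 150
  x=5 (Alpha, w=250) cum 400  ← median
  x=6 (Delta, w=10) cum 410
  x=12 (Beta, w=4) cum 414
  x=12 (Epsilon, w=175) cum 589
⇒ x* = 5
y-coordinate, sorted with cumulative weight:
  y=0 (Beta, w=4) cum 4
  y=0 (Delta, w=10) cum 14
  y=4 (Zeta, w=120) cum 134
  y=10 (Alpha, w=250) cum 384  ← median
  y=10 (Gamma, w=30) cum 414
  y=11 (Epsilon, w=175) cum 589
⇒ y* = 10

(5, 10)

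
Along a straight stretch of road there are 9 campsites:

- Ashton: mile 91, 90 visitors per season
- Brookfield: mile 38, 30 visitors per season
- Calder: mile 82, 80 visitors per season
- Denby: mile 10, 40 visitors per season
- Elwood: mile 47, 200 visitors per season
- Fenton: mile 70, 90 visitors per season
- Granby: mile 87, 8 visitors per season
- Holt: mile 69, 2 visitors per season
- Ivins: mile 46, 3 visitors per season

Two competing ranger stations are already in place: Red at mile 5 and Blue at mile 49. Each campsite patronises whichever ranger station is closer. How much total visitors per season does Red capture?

The indifferent point is the midpoint (5+49)/2 = 27; campsites left of it (closer to Red at 5) go to Red, those right go to Blue.
  Denby at 10 (w=40) → Red
  Brookfield at 38 (w=30) → Blue
  Ivins at 46 (w=3) → Blue
  Elwood at 47 (w=200) → Blue
  Holt at 69 (w=2) → Blue
  Fenton at 70 (w=90) → Blue
  Calder at 82 (w=80) → Blue
  Granby at 87 (w=8) → Blue
  Ashton at 91 (w=90) → Blue
Red captures 40; Blue captures 503.

40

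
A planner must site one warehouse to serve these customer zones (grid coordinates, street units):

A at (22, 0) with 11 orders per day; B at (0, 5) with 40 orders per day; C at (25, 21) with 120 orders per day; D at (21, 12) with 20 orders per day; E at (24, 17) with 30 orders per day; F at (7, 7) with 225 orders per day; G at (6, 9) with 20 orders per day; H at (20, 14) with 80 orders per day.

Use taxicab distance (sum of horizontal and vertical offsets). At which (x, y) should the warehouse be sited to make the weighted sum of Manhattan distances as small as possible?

Manhattan distance separates: Σwᵢ(|x−xᵢ|+|y−yᵢ|) = Σwᵢ|x−xᵢ| + Σwᵢ|y−yᵢ|, so x and y are optimised independently as 1-D weighted medians.
Total weight W = 546; half = 273.
x-coordinate, sorted with cumulative weight:
  x=0 (B, w=40) cum 40
  x=6 (G, w=20) cum 60
  x=7 (F, w=225) cum 285  ← median
  x=20 (H, w=80) cum 365
  x=21 (D, w=20) cum 385
  x=22 (A, w=11) cum 396
  x=24 (E, w=30) cum 426
  x=25 (C, w=120) cum 546
⇒ x* = 7
y-coordinate, sorted with cumulative weight:
  y=0 (A, w=11) cum 11
  y=5 (B, w=40) cum 51
  y=7 (F, w=225) cum 276  ← median
  y=9 (G, w=20) cum 296
  y=12 (D, w=20) cum 316
  y=14 (H, w=80) cum 396
  y=17 (E, w=30) cum 426
  y=21 (C, w=120) cum 546
⇒ y* = 7

(7, 7)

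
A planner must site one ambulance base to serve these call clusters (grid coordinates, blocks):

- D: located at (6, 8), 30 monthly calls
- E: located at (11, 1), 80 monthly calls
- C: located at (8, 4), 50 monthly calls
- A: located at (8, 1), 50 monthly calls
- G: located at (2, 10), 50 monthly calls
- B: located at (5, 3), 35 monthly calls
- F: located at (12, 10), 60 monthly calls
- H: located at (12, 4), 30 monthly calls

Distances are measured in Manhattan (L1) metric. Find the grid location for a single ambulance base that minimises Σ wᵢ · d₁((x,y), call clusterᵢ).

Manhattan distance separates: Σwᵢ(|x−xᵢ|+|y−yᵢ|) = Σwᵢ|x−xᵢ| + Σwᵢ|y−yᵢ|, so x and y are optimised independently as 1-D weighted medians.
Total weight W = 385; half = 192.5.
x-coordinate, sorted with cumulative weight:
  x=2 (G, w=50) cum 50
  x=5 (B, w=35) cum 85
  x=6 (D, w=30) cum 115
  x=8 (C, w=50) cum 165
  x=8 (A, w=50) cum 215  ← median
  x=11 (E, w=80) cum 295
  x=12 (F, w=60) cum 355
  x=12 (H, w=30) cum 385
⇒ x* = 8
y-coordinate, sorted with cumulative weight:
  y=1 (E, w=80) cum 80
  y=1 (A, w=50) cum 130
  y=3 (B, w=35) cum 165
  y=4 (C, w=50) cum 215  ← median
  y=4 (H, w=30) cum 245
  y=8 (D, w=30) cum 275
  y=10 (G, w=50) cum 325
  y=10 (F, w=60) cum 385
⇒ y* = 4

(8, 4)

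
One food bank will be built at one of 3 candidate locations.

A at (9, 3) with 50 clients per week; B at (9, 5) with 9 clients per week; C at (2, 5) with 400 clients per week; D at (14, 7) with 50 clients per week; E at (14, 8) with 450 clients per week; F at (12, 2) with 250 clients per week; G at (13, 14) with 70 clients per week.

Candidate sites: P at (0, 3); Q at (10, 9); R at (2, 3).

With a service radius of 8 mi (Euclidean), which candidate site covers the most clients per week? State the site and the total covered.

Coverage radius r = 8 mi; a point is covered iff (Δx)²+(Δy)² ≤ 8² = 64.
  P (0, 3): covers {C} → 400
  Q (10, 9): covers {A, B, D, E, F, G} → 879
  R (2, 3): covers {A, B, C} → 459
Maximum coverage at Q: 879 clients per week.

Q, covering 879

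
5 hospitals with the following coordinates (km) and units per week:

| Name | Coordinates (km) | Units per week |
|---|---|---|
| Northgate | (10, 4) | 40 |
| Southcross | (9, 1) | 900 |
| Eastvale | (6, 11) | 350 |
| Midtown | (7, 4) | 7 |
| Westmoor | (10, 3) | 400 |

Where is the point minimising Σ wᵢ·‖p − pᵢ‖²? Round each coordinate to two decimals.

The minimiser of Σwᵢ‖p−pᵢ‖² is the weighted centroid p* = (Σwᵢpᵢ)/(Σwᵢ).
Σwᵢ = 1697.
Σwᵢxᵢ = 40·10 + 900·9 + 350·6 + 7·7 + 400·10 = 14649.
Σwᵢyᵢ = 40·4 + 900·1 + 350·11 + 7·4 + 400·3 = 6138.
x* = 14649/1697 = 8.63, y* = 6138/1697 = 3.62.

(8.63, 3.62)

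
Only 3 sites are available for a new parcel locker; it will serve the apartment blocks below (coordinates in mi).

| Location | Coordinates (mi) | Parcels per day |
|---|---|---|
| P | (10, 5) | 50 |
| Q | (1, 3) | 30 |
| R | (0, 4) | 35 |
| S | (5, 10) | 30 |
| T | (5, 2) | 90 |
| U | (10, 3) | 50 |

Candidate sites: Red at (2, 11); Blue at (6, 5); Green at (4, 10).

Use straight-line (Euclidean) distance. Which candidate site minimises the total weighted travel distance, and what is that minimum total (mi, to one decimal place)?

Total weighted distance at each candidate:
  Red (2, 11): total = 2511.0
  Blue (6, 5): total = 1235.6
  Green (4, 10): total = 2088.0
Minimum is at Blue with total 1235.6 mi.

Blue, total 1235.6 mi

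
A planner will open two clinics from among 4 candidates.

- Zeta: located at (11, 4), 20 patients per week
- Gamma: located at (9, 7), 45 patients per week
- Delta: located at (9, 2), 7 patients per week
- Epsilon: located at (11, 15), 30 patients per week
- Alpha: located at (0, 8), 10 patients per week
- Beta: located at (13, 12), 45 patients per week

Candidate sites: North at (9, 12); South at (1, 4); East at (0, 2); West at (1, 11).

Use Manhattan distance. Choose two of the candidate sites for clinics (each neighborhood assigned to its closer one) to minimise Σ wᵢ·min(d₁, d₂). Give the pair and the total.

Evaluate every pair (each demand assigned to the nearer of the two):
  {North, West}: total = 865
  {North, South}: total = 875
  {North, East}: total = 878
  {South, West}: total = 1810
  {East, West}: total = 1908
  {South, East}: total = 2338
Best pair: {North, West} with total 865.

{North, West}, total 865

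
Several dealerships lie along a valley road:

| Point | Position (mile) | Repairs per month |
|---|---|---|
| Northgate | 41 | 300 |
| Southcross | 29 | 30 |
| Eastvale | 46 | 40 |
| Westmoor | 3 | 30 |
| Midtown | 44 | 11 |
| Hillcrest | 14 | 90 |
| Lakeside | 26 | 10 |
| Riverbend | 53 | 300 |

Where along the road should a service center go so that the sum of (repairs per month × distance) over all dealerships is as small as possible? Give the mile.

x = 41

For a sum of weighted absolute distances on a line, the optimum is the weighted median (not the mean). Total weight W = 811; half-weight = 405.5.
Sort by position and accumulate weight:
  mile 3 (Westmoor, w=30) → cum 30
  mile 14 (Hillcrest, w=90) → cum 120
  mile 26 (Lakeside, w=10) → cum 130
  mile 29 (Southcross, w=30) → cum 160
  mile 41 (Northgate, w=300) → cum 460  ≥ 405.5 → median here
  mile 44 (Midtown, w=11) → cum 471
  mile 46 (Eastvale, w=40) → cum 511
  mile 53 (Riverbend, w=300) → cum 811
Optimal location: mile 41.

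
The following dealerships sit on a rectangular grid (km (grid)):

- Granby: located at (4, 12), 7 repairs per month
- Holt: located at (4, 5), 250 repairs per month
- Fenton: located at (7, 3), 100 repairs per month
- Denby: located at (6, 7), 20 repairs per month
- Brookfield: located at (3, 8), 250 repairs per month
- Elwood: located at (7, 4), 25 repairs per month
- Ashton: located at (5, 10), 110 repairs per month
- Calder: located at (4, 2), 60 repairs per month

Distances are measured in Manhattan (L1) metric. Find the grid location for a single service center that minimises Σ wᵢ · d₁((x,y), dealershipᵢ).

(4, 5)

Manhattan distance separates: Σwᵢ(|x−xᵢ|+|y−yᵢ|) = Σwᵢ|x−xᵢ| + Σwᵢ|y−yᵢ|, so x and y are optimised independently as 1-D weighted medians.
Total weight W = 822; half = 411.
x-coordinate, sorted with cumulative weight:
  x=3 (Brookfield, w=250) cum 250
  x=4 (Granby, w=7) cum 257
  x=4 (Holt, w=250) cum 507  ← median
  x=4 (Calder, w=60) cum 567
  x=5 (Ashton, w=110) cum 677
  x=6 (Denby, w=20) cum 697
  x=7 (Fenton, w=100) cum 797
  x=7 (Elwood, w=25) cum 822
⇒ x* = 4
y-coordinate, sorted with cumulative weight:
  y=2 (Calder, w=60) cum 60
  y=3 (Fenton, w=100) cum 160
  y=4 (Elwood, w=25) cum 185
  y=5 (Holt, w=250) cum 435  ← median
  y=7 (Denby, w=20) cum 455
  y=8 (Brookfield, w=250) cum 705
  y=10 (Ashton, w=110) cum 815
  y=12 (Granby, w=7) cum 822
⇒ y* = 5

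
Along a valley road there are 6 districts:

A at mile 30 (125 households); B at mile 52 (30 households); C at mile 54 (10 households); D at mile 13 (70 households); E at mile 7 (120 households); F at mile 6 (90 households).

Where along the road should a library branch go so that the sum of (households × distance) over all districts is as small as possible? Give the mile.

For a sum of weighted absolute distances on a line, the optimum is the weighted median (not the mean). Total weight W = 445; half-weight = 222.5.
Sort by position and accumulate weight:
  mile 6 (F, w=90) → cum 90
  mile 7 (E, w=120) → cum 210
  mile 13 (D, w=70) → cum 280  ≥ 222.5 → median here
  mile 30 (A, w=125) → cum 405
  mile 52 (B, w=30) → cum 435
  mile 54 (C, w=10) → cum 445
Optimal location: mile 13.

x = 13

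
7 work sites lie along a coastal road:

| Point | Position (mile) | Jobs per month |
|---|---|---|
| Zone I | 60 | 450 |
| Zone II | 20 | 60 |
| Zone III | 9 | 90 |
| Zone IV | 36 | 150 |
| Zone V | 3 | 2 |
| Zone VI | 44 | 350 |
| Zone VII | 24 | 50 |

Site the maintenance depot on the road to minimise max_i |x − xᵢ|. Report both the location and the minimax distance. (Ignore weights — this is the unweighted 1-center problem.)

location 31.5, max distance 28.5

The 1-center on a line is the midpoint of the two extreme points: leftmost at 3, rightmost at 60.
Optimal location = (3 + 60)/2 = 31.5; maximum distance = (60 − 3)/2 = 28.5.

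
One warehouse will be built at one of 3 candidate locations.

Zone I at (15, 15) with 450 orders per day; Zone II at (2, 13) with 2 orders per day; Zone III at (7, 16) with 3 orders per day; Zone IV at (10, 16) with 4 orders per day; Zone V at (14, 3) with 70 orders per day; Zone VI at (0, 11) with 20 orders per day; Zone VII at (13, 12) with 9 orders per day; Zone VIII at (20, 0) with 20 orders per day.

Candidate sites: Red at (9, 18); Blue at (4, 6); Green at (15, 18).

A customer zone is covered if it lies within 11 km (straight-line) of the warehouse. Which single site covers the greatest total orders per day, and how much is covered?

Red, covering 468

Coverage radius r = 11 km; a point is covered iff (Δx)²+(Δy)² ≤ 11² = 121.
  Red (9, 18): covers {Zone I, Zone II, Zone III, Zone IV, Zone VII} → 468
  Blue (4, 6): covers {Zone II, Zone III, Zone V, Zone VI, Zone VII} → 104
  Green (15, 18): covers {Zone I, Zone III, Zone IV, Zone VII} → 466
Maximum coverage at Red: 468 orders per day.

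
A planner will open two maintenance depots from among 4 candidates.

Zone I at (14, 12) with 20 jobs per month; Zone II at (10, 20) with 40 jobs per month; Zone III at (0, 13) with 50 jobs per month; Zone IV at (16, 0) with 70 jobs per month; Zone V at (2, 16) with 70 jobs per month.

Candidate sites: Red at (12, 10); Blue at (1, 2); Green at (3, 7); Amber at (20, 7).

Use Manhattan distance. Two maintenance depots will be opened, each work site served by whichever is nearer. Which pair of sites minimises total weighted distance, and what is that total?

{Red, Green}, total 2690

Evaluate every pair (each demand assigned to the nearer of the two):
  {Red, Green}: total = 2690
  {Green, Amber}: total = 2940
  {Red, Blue}: total = 3190
  {Red, Amber}: total = 3200
  {Blue, Green}: total = 3460
  {Blue, Amber}: total = 3560
Best pair: {Red, Green} with total 2690.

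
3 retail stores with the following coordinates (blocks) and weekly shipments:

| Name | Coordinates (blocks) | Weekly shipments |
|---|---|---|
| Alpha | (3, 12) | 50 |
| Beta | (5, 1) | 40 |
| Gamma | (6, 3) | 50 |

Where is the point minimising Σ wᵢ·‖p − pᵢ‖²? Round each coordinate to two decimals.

The minimiser of Σwᵢ‖p−pᵢ‖² is the weighted centroid p* = (Σwᵢpᵢ)/(Σwᵢ).
Σwᵢ = 140.
Σwᵢxᵢ = 50·3 + 40·5 + 50·6 = 650.
Σwᵢyᵢ = 50·12 + 40·1 + 50·3 = 790.
x* = 650/140 = 4.64, y* = 790/140 = 5.64.

(4.64, 5.64)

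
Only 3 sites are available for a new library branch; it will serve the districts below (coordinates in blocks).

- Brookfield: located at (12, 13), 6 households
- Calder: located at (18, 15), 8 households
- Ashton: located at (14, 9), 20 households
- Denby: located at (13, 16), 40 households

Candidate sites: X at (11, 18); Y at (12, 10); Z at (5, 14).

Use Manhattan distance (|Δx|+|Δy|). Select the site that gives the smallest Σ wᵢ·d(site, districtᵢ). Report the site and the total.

Y, total 446 blocks

Total weighted distance at each candidate:
  X (11, 18): total = 516
  Y (12, 10): total = 446
  Z (5, 14): total = 840
Minimum is at Y with total 446 blocks.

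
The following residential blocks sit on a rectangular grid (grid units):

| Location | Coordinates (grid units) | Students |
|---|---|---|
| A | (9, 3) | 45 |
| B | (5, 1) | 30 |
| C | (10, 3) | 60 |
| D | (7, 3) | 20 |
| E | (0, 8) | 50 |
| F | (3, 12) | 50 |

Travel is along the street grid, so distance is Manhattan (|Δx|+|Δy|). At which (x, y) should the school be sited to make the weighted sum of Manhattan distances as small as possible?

Manhattan distance separates: Σwᵢ(|x−xᵢ|+|y−yᵢ|) = Σwᵢ|x−xᵢ| + Σwᵢ|y−yᵢ|, so x and y are optimised independently as 1-D weighted medians.
Total weight W = 255; half = 127.5.
x-coordinate, sorted with cumulative weight:
  x=0 (E, w=50) cum 50
  x=3 (F, w=50) cum 100
  x=5 (B, w=30) cum 130  ← median
  x=7 (D, w=20) cum 150
  x=9 (A, w=45) cum 195
  x=10 (C, w=60) cum 255
⇒ x* = 5
y-coordinate, sorted with cumulative weight:
  y=1 (B, w=30) cum 30
  y=3 (A, w=45) cum 75
  y=3 (C, w=60) cum 135  ← median
  y=3 (D, w=20) cum 155
  y=8 (E, w=50) cum 205
  y=12 (F, w=50) cum 255
⇒ y* = 3

(5, 3)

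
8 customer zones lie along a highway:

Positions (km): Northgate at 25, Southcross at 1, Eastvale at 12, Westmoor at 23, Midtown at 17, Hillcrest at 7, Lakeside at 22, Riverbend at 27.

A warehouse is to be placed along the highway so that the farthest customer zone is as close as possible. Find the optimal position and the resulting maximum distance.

The 1-center on a line is the midpoint of the two extreme points: leftmost at 1, rightmost at 27.
Optimal location = (1 + 27)/2 = 14; maximum distance = (27 − 1)/2 = 13.

location 14, max distance 13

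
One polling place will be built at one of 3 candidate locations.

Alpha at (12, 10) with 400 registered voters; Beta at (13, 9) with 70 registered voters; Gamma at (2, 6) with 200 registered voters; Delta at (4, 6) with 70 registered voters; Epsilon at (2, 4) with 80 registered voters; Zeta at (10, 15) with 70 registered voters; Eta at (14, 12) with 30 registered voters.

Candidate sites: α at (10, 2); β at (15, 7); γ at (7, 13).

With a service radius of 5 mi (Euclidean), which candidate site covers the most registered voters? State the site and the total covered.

Coverage radius r = 5 mi; a point is covered iff (Δx)²+(Δy)² ≤ 5² = 25.
  α (10, 2): covers {none} → 0
  β (15, 7): covers {Alpha, Beta} → 470
  γ (7, 13): covers {Zeta} → 70
Maximum coverage at β: 470 registered voters.

β, covering 470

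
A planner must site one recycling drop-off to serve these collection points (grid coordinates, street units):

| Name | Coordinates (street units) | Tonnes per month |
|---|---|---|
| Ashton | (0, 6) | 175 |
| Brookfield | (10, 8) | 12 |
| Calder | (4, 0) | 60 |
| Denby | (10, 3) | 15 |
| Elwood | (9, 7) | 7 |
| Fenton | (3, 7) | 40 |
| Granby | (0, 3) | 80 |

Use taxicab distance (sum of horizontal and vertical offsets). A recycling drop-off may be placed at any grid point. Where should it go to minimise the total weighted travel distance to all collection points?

(0, 6)

Manhattan distance separates: Σwᵢ(|x−xᵢ|+|y−yᵢ|) = Σwᵢ|x−xᵢ| + Σwᵢ|y−yᵢ|, so x and y are optimised independently as 1-D weighted medians.
Total weight W = 389; half = 194.5.
x-coordinate, sorted with cumulative weight:
  x=0 (Ashton, w=175) cum 175
  x=0 (Granby, w=80) cum 255  ← median
  x=3 (Fenton, w=40) cum 295
  x=4 (Calder, w=60) cum 355
  x=9 (Elwood, w=7) cum 362
  x=10 (Brookfield, w=12) cum 374
  x=10 (Denby, w=15) cum 389
⇒ x* = 0
y-coordinate, sorted with cumulative weight:
  y=0 (Calder, w=60) cum 60
  y=3 (Denby, w=15) cum 75
  y=3 (Granby, w=80) cum 155
  y=6 (Ashton, w=175) cum 330  ← median
  y=7 (Elwood, w=7) cum 337
  y=7 (Fenton, w=40) cum 377
  y=8 (Brookfield, w=12) cum 389
⇒ y* = 6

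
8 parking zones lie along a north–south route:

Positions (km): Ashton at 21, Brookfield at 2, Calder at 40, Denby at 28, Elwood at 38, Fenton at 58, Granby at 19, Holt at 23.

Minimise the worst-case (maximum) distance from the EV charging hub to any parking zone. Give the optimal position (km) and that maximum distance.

location 30, max distance 28

The 1-center on a line is the midpoint of the two extreme points: leftmost at 2, rightmost at 58.
Optimal location = (2 + 58)/2 = 30; maximum distance = (58 − 2)/2 = 28.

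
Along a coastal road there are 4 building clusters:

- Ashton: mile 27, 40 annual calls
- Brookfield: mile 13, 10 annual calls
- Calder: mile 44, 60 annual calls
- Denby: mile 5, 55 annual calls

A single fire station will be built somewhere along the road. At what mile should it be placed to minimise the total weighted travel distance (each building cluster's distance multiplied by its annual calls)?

x = 27

For a sum of weighted absolute distances on a line, the optimum is the weighted median (not the mean). Total weight W = 165; half-weight = 82.5.
Sort by position and accumulate weight:
  mile 5 (Denby, w=55) → cum 55
  mile 13 (Brookfield, w=10) → cum 65
  mile 27 (Ashton, w=40) → cum 105  ≥ 82.5 → median here
  mile 44 (Calder, w=60) → cum 165
Optimal location: mile 27.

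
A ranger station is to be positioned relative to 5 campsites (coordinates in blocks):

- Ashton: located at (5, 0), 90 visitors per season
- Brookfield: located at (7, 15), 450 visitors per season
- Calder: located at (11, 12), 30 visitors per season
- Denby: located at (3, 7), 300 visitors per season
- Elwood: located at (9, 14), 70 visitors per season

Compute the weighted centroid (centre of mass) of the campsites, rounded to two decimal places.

(5.81, 10.84)

The minimiser of Σwᵢ‖p−pᵢ‖² is the weighted centroid p* = (Σwᵢpᵢ)/(Σwᵢ).
Σwᵢ = 940.
Σwᵢxᵢ = 90·5 + 450·7 + 30·11 + 300·3 + 70·9 = 5460.
Σwᵢyᵢ = 90·0 + 450·15 + 30·12 + 300·7 + 70·14 = 10190.
x* = 5460/940 = 5.81, y* = 10190/940 = 10.84.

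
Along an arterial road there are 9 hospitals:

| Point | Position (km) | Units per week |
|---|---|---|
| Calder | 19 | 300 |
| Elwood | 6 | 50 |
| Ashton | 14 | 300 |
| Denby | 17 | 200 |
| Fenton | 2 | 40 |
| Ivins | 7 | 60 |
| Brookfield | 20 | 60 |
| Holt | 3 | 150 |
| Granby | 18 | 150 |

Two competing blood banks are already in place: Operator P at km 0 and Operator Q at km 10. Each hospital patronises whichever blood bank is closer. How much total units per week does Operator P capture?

The indifferent point is the midpoint (0+10)/2 = 5; hospitals left of it (closer to Operator P at 0) go to Operator P, those right go to Operator Q.
  Fenton at 2 (w=40) → Operator P
  Holt at 3 (w=150) → Operator P
  Elwood at 6 (w=50) → Operator Q
  Ivins at 7 (w=60) → Operator Q
  Ashton at 14 (w=300) → Operator Q
  Denby at 17 (w=200) → Operator Q
  Granby at 18 (w=150) → Operator Q
  Calder at 19 (w=300) → Operator Q
  Brookfield at 20 (w=60) → Operator Q
Operator P captures 190; Operator Q captures 1120.

190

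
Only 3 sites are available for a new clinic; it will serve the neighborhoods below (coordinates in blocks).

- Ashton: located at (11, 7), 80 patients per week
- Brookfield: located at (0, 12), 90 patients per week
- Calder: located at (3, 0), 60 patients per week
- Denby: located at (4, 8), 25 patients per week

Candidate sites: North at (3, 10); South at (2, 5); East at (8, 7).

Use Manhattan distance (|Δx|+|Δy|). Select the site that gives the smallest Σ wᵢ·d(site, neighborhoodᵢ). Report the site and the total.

North, total 2005 blocks

Total weighted distance at each candidate:
  North (3, 10): total = 2005
  South (2, 5): total = 2175
  East (8, 7): total = 2255
Minimum is at North with total 2005 blocks.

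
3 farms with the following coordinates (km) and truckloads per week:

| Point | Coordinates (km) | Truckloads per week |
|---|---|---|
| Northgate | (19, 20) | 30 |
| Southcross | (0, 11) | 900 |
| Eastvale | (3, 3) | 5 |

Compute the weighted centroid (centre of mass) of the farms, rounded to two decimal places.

(0.63, 11.25)

The minimiser of Σwᵢ‖p−pᵢ‖² is the weighted centroid p* = (Σwᵢpᵢ)/(Σwᵢ).
Σwᵢ = 935.
Σwᵢxᵢ = 30·19 + 900·0 + 5·3 = 585.
Σwᵢyᵢ = 30·20 + 900·11 + 5·3 = 10515.
x* = 585/935 = 0.63, y* = 10515/935 = 11.25.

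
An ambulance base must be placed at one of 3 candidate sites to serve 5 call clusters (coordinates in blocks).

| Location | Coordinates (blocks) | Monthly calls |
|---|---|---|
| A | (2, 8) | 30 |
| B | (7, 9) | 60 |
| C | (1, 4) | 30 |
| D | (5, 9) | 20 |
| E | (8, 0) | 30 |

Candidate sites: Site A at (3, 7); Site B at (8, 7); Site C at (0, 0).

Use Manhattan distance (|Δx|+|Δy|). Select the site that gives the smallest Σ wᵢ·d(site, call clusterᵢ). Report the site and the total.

Site B, total 1000 blocks

Total weighted distance at each candidate:
  Site A (3, 7): total = 1010
  Site B (8, 7): total = 1000
  Site C (0, 0): total = 1930
Minimum is at Site B with total 1000 blocks.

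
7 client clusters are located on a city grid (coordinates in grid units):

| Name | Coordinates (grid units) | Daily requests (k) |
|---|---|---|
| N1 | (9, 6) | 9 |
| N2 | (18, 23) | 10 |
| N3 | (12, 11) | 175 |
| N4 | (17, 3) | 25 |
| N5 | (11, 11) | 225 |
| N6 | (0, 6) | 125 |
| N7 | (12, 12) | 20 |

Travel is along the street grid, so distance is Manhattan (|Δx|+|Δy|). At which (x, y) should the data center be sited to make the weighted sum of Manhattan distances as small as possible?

(11, 11)

Manhattan distance separates: Σwᵢ(|x−xᵢ|+|y−yᵢ|) = Σwᵢ|x−xᵢ| + Σwᵢ|y−yᵢ|, so x and y are optimised independently as 1-D weighted medians.
Total weight W = 589; half = 294.5.
x-coordinate, sorted with cumulative weight:
  x=0 (N6, w=125) cum 125
  x=9 (N1, w=9) cum 134
  x=11 (N5, w=225) cum 359  ← median
  x=12 (N3, w=175) cum 534
  x=12 (N7, w=20) cum 554
  x=17 (N4, w=25) cum 579
  x=18 (N2, w=10) cum 589
⇒ x* = 11
y-coordinate, sorted with cumulative weight:
  y=3 (N4, w=25) cum 25
  y=6 (N1, w=9) cum 34
  y=6 (N6, w=125) cum 159
  y=11 (N3, w=175) cum 334  ← median
  y=11 (N5, w=225) cum 559
  y=12 (N7, w=20) cum 579
  y=23 (N2, w=10) cum 589
⇒ y* = 11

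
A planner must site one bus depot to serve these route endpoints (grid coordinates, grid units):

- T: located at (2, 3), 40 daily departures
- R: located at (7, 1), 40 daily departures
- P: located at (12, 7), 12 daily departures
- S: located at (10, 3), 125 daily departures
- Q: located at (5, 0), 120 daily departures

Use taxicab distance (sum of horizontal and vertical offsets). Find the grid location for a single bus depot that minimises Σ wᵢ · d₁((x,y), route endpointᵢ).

Manhattan distance separates: Σwᵢ(|x−xᵢ|+|y−yᵢ|) = Σwᵢ|x−xᵢ| + Σwᵢ|y−yᵢ|, so x and y are optimised independently as 1-D weighted medians.
Total weight W = 337; half = 168.5.
x-coordinate, sorted with cumulative weight:
  x=2 (T, w=40) cum 40
  x=5 (Q, w=120) cum 160
  x=7 (R, w=40) cum 200  ← median
  x=10 (S, w=125) cum 325
  x=12 (P, w=12) cum 337
⇒ x* = 7
y-coordinate, sorted with cumulative weight:
  y=0 (Q, w=120) cum 120
  y=1 (R, w=40) cum 160
  y=3 (T, w=40) cum 200  ← median
  y=3 (S, w=125) cum 325
  y=7 (P, w=12) cum 337
⇒ y* = 3

(7, 3)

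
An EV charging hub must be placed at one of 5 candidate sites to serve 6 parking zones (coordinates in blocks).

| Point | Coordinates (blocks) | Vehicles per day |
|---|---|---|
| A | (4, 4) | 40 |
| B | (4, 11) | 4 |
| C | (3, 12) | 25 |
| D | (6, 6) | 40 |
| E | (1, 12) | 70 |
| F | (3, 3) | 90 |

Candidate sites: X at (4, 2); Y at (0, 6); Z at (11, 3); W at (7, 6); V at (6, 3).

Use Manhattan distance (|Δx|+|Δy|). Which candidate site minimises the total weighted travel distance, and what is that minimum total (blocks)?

X, total 1721 blocks

Total weighted distance at each candidate:
  X (4, 2): total = 1721
  Y (0, 6): total = 1771
  Z (11, 3): total = 3175
  W (7, 6): total = 1992
  V (6, 3): total = 1830
Minimum is at X with total 1721 blocks.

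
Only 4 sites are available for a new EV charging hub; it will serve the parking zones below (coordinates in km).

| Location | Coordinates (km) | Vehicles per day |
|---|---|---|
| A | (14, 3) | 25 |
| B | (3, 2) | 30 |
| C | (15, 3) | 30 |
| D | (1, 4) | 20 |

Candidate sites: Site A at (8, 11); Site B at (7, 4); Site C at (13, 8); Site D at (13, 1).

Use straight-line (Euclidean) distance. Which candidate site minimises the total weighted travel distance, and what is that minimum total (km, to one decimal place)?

Site B, total 672.8 km

Total weighted distance at each candidate:
  Site A (8, 11): total = 1075.8
  Site B (7, 4): total = 672.8
  Site C (13, 8): total = 891.9
  Site D (13, 1): total = 689.6
Minimum is at Site B with total 672.8 km.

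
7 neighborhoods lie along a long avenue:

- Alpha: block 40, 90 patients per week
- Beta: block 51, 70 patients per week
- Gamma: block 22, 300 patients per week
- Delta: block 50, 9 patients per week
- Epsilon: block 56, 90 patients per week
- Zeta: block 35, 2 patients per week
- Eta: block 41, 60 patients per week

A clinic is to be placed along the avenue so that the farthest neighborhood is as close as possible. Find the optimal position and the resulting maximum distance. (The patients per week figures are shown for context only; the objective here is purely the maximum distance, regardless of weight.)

location 39, max distance 17

The 1-center on a line is the midpoint of the two extreme points: leftmost at 22, rightmost at 56.
Optimal location = (22 + 56)/2 = 39; maximum distance = (56 − 22)/2 = 17.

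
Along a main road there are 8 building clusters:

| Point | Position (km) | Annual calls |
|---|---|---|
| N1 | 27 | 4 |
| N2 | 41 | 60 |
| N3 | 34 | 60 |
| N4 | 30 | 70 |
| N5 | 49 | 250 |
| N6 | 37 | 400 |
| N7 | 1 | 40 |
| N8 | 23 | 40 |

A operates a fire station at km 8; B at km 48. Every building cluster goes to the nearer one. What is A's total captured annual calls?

The indifferent point is the midpoint (8+48)/2 = 28; building clusters left of it (closer to A at 8) go to A, those right go to B.
  N7 at 1 (w=40) → A
  N8 at 23 (w=40) → A
  N1 at 27 (w=4) → A
  N4 at 30 (w=70) → B
  N3 at 34 (w=60) → B
  N6 at 37 (w=400) → B
  N2 at 41 (w=60) → B
  N5 at 49 (w=250) → B
A captures 84; B captures 840.

84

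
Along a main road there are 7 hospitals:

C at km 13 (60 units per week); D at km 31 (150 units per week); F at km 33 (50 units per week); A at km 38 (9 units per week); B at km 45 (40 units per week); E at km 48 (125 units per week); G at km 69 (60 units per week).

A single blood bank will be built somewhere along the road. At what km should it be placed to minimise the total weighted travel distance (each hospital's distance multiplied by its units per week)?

For a sum of weighted absolute distances on a line, the optimum is the weighted median (not the mean). Total weight W = 494; half-weight = 247.
Sort by position and accumulate weight:
  km 13 (C, w=60) → cum 60
  km 31 (D, w=150) → cum 210
  km 33 (F, w=50) → cum 260  ≥ 247 → median here
  km 38 (A, w=9) → cum 269
  km 45 (B, w=40) → cum 309
  km 48 (E, w=125) → cum 434
  km 69 (G, w=60) → cum 494
Optimal location: km 33.

x = 33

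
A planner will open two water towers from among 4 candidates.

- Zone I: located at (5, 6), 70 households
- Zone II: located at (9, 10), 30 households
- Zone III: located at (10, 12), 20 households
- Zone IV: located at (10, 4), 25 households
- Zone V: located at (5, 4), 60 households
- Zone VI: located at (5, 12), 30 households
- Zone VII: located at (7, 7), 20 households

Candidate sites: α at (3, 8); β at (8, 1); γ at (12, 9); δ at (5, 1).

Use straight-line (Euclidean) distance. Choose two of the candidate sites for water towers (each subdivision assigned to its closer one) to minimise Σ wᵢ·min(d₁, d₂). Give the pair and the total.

Evaluate every pair (each demand assigned to the nearer of the two):
  {α, γ}: total = 984.6
  {α, δ}: total = 1091.4
  {α, β}: total = 1110.3
  {γ, δ}: total = 1167.8
  {β, γ}: total = 1256.0
  {β, δ}: total = 1567.1
Best pair: {α, γ} with total 984.6.

{α, γ}, total 984.6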